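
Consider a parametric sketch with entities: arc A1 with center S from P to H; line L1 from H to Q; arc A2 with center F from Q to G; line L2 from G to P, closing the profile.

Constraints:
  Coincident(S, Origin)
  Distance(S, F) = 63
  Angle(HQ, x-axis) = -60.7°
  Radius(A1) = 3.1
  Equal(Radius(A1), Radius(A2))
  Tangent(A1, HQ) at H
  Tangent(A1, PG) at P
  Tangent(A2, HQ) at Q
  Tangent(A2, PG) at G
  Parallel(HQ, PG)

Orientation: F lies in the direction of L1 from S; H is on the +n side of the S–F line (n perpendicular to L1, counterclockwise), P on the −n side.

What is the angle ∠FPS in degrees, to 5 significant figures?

87.183°

S is at the origin and F lies 63.0 along u from S, so F = 63.0·u = (30.831, -54.940). Tangency of A1 to both parallel lines with radius 3.1 puts H and P at S ± 3.1·n: H = (2.7034, 1.5171), P = (-2.7034, -1.5171). Then cos ∠FPS = PF·PS / (|PF||PS|), giving 87.183°.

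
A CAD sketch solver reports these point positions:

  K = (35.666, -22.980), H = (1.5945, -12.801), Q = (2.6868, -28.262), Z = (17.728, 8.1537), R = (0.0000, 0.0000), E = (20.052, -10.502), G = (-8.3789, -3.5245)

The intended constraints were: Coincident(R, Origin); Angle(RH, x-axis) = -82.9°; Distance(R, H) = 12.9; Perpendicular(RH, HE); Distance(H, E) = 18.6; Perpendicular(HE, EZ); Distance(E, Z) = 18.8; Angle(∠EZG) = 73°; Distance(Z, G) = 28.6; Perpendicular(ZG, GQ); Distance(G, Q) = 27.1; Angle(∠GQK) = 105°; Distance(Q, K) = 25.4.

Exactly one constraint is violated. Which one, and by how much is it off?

Distance(Q, K) = 25.4 — off by 8.00.

R = (0.00, 0.00) ✓; RH at -82.90° ✓; |RH| = 12.90 ✓; ∠(RH, HE) = 90.00° ✓; |HE| = 18.60 ✓; ∠(HE, EZ) = 90.00° ✓; |EZ| = 18.80 ✓; ∠EZG = 73.00° ✓; |ZG| = 28.60 ✓; ∠(ZG, GQ) = 90.00° ✓; |GQ| = 27.10 ✓; ∠GQK = 105.0° ✓; |QK| = 33.40 ✗.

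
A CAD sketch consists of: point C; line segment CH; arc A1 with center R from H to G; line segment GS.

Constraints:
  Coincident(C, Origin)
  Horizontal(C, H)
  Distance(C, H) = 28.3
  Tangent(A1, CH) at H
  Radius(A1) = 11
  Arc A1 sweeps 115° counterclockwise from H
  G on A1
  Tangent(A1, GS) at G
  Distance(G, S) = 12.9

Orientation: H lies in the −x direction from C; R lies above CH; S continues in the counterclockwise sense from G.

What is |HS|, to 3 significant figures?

27.7

C is at the origin; C and H share the same y with |CH| = 28.3 and H on the −x side, so H = (-28.3, 0.00). Tangency of A1 to CH means the radius RH is perpendicular to CH, so R = H + (0, 11) = (-28.3, 11.0). On A1, H sits at bearing -90° from R; a 115° counterclockwise sweep puts G at bearing 25°, so G = R + 11.0·(cos 25°, sin 25°) = (-18.3, 15.6). Tangency of A1 to GS means the radius RG is perpendicular to GS, so GS runs along (−sin 25°, cos 25°); with |GS| = 12.9, S = (-23.8, 27.3). Then |HS| = |S − H| = 27.7.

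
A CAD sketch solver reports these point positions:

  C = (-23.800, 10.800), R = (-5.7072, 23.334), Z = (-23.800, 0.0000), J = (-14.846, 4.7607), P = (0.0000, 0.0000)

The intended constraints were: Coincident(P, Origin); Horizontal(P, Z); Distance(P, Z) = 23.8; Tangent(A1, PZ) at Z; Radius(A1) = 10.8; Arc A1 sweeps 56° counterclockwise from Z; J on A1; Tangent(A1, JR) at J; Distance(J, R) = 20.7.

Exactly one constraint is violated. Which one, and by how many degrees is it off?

Tangent(A1, JR) at J — off by 7.80°.

P = (0.00, 0.00) ✓; P.y = 0.00, Z.y = 0.00 ✓; |PZ| = 23.80 ✓; ∠(CZ, ZP) = 90.00° ✓; |CZ| = 10.80 ✓; bearing(C→J) − bearing(C→Z) = 56.00° ✓; |CJ| = 10.80 ✓; ∠(CJ, JR) = 82.20° ✗; |JR| = 20.70 ✓.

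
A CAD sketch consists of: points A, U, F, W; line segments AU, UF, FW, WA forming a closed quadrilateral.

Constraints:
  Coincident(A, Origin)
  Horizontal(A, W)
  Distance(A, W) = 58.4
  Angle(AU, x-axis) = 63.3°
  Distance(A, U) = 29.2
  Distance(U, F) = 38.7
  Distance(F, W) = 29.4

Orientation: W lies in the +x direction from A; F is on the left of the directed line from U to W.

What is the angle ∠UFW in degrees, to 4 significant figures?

99.33°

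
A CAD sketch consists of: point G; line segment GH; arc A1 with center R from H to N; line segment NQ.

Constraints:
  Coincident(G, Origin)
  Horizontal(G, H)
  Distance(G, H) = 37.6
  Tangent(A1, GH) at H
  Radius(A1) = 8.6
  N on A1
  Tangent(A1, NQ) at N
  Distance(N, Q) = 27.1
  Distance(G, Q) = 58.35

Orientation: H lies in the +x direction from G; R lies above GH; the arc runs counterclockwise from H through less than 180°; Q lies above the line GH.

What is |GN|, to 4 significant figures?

47.00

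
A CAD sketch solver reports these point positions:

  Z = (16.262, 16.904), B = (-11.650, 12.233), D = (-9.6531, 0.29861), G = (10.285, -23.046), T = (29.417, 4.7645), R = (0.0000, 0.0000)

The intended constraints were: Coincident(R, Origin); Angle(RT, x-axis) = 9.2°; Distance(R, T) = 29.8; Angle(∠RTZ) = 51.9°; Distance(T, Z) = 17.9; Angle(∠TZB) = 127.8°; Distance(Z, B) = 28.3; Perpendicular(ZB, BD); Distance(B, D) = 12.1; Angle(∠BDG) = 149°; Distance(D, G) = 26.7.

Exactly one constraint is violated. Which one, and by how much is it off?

Distance(D, G) = 26.7 — off by 4.00.

R = (0.00, 0.00) ✓; RT at 9.200° ✓; |RT| = 29.80 ✓; ∠RTZ = 51.90° ✓; |TZ| = 17.90 ✓; ∠TZB = 127.8° ✓; |ZB| = 28.30 ✓; ∠(ZB, BD) = 90.00° ✓; |BD| = 12.10 ✓; ∠BDG = 149.0° ✓; |DG| = 30.70 ✗.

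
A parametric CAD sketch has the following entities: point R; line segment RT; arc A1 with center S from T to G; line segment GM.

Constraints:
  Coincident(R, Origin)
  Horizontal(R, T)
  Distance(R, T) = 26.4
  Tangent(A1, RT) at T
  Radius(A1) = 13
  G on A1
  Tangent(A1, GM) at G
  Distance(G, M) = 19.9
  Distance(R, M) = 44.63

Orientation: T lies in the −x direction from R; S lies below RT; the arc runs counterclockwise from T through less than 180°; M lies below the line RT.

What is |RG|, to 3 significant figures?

42.3

Checks: |SG| = 13.00 ✓; ∠(SG, GM) = 90.00° ✓; |GM| = 19.90 ✓; |RM| = 44.63 ✓.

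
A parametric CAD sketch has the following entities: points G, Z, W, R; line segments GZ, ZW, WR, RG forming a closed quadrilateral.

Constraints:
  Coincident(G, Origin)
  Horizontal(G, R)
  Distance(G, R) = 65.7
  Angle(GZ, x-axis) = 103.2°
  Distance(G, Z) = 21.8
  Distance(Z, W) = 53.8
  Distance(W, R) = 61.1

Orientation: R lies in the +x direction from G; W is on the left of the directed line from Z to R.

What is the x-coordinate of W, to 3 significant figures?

37.5

G is at the origin; G and R share the same y with |GR| = 65.7 and R in +x, so R = (65.7, 0). GZ runs at 103.2° with |GZ| = 21.8, so Z = (-4.98, 21.2). W is determined by |ZW| = 53.8 and |WR| = 61.1 together: it lies at the intersection of circle(Z, 53.8) and circle(R, 61.1). With |ZR| = 73.8, the foot of the radical line on ZR is 31.2 from Z and the perpendicular offset is √(53.8² − 31.2²) = 43.8. Taking the left-of-ZR solution: W = (37.5, 54.2).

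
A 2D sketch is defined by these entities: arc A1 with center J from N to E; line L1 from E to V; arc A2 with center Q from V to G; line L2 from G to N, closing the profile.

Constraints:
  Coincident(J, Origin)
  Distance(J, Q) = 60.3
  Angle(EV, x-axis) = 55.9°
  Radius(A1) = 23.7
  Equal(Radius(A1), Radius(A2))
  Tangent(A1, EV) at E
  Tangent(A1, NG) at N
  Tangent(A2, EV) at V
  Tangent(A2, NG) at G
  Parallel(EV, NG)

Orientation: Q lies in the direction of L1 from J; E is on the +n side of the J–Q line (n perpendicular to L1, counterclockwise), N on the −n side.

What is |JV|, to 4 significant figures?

64.79

Tangency of A1 to both parallel lines with radius 23.7 puts E and N at J ± 23.7·n: E = (-19.63, 13.29), N = (19.63, -13.29). Equal radii place V and G the same way about Q: V = Q + 23.7·n = (14.18, 63.22), G = Q − 23.7·n = (53.43, 36.64). Then |JV| = |V − J| = 64.79.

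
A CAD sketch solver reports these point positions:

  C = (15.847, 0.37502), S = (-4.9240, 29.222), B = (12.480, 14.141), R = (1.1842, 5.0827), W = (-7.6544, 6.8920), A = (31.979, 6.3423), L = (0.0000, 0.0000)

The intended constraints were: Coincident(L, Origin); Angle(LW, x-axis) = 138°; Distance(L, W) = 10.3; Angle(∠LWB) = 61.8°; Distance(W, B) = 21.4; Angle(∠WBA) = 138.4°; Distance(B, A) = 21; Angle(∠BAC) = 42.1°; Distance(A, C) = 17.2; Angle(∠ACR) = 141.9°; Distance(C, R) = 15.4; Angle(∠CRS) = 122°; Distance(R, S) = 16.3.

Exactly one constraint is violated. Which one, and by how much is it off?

Distance(R, S) = 16.3 — off by 8.60.

L = (0.00, 0.00) ✓; LW at 138.0° ✓; |LW| = 10.30 ✓; ∠LWB = 61.80° ✓; |WB| = 21.40 ✓; ∠WBA = 138.4° ✓; |BA| = 21.00 ✓; ∠BAC = 42.10° ✓; |AC| = 17.20 ✓; ∠ACR = 141.9° ✓; |CR| = 15.40 ✓; ∠CRS = 122.0° ✓; |RS| = 24.90 ✗.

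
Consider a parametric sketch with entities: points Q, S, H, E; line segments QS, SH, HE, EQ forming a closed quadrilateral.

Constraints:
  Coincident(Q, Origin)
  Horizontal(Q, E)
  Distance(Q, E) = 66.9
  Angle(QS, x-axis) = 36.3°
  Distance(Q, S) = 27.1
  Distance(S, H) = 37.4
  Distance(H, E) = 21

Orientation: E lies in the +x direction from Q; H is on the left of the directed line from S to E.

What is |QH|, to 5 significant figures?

62.213

Checks: Q.y = 0.00, E.y = 0.00 ✓; |SH| = 37.40 ✓; |HE| = 21.00 ✓.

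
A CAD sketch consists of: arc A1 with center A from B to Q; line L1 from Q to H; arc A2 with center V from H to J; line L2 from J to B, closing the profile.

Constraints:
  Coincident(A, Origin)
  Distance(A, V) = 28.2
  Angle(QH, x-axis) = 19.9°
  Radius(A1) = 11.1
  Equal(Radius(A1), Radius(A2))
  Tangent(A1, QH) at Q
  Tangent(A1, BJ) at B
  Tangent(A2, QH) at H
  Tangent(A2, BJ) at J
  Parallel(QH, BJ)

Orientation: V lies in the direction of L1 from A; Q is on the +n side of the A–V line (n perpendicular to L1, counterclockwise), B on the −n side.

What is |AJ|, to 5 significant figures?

30.306

The slot axis is L1's direction at 19.9°, so u = (cos 19.9°, sin 19.9°) = (0.94029, 0.34038) and n = (−sin 19.9°, cos 19.9°) = (-0.34038, 0.94029). A is at the origin and V lies 28.2 along u from A, so V = 28.2·u = (26.516, 9.5987). Tangency of A1 to both parallel lines with radius 11.1 puts Q and B at A ± 11.1·n: Q = (-3.7782, 10.437), B = (3.7782, -10.437). Equal radii place H and J the same way about V: H = V + 11.1·n = (22.738, 20.036), J = V − 11.1·n = (30.294, -0.83849). Then |AJ| = |J − A| = 30.306.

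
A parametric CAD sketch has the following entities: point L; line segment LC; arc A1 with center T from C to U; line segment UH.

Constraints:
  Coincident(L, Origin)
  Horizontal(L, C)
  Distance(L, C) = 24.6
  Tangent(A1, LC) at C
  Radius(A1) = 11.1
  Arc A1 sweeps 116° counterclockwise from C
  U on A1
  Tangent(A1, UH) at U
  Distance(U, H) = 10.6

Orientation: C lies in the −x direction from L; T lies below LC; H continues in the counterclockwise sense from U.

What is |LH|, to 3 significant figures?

39.3

On A1, C sits at bearing 90° from T; a 116° counterclockwise sweep puts U at bearing 206°, so U = T + 11.1·(cos 206°, sin 206°) = (-34.6, -16.0). A1 meets UH tangentially, so TU is at right angles to UH, so UH runs along (−sin 206°, cos 206°); with |UH| = 10.6, H = (-29.9, -25.5). Then |LH| = |H − L| = 39.3.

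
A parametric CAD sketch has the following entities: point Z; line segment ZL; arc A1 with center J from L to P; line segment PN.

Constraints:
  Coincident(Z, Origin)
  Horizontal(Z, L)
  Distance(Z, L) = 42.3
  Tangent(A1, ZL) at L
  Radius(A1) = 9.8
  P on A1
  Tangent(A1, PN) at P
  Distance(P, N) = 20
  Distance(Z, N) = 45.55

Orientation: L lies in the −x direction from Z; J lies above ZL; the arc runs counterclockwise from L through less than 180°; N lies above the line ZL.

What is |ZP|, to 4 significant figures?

34.17

Checks: |JP| = 9.800 ✓; ∠(JP, PN) = 90.00° ✓; |PN| = 20.00 ✓; |ZN| = 45.55 ✓.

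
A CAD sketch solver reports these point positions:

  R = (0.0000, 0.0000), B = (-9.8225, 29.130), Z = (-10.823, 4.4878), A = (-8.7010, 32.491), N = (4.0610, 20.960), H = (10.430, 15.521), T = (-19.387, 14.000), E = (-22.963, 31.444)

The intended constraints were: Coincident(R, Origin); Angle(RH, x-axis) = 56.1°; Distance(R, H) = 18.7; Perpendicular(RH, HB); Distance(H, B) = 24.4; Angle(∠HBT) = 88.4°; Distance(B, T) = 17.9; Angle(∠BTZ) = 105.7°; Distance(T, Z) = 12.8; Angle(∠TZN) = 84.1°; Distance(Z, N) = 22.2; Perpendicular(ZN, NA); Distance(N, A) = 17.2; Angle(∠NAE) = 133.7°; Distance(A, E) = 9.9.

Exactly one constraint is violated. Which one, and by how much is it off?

Distance(A, E) = 9.9 — off by 4.40.

R = (0.00, 0.00) ✓; RH at 56.10° ✓; |RH| = 18.70 ✓; ∠(RH, HB) = 90.00° ✓; |HB| = 24.40 ✓; ∠HBT = 88.40° ✓; |BT| = 17.90 ✓; ∠BTZ = 105.7° ✓; |TZ| = 12.80 ✓; ∠TZN = 84.10° ✓; |ZN| = 22.20 ✓; ∠(ZN, NA) = 90.00° ✓; |NA| = 17.20 ✓; ∠NAE = 133.7° ✓; |AE| = 14.30 ✗.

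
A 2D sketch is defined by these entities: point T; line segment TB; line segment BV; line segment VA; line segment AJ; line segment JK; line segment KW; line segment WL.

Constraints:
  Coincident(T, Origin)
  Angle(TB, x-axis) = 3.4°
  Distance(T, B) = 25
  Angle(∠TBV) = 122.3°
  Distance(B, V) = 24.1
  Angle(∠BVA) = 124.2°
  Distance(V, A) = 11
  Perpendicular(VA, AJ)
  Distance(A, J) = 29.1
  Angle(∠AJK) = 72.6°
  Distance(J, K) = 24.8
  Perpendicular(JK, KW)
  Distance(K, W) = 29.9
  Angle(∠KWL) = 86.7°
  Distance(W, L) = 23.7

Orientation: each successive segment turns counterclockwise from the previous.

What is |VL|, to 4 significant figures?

18.51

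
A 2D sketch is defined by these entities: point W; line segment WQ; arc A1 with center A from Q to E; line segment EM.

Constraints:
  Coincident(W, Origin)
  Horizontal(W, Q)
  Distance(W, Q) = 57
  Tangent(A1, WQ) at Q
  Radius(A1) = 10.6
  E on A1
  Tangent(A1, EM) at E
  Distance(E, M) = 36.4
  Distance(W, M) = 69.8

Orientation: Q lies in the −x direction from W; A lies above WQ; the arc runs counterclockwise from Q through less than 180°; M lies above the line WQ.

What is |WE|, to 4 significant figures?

47.95

Checks: |AE| = 10.60 ✓; ∠(AE, EM) = 90.00° ✓; |EM| = 36.40 ✓; |WM| = 69.80 ✓.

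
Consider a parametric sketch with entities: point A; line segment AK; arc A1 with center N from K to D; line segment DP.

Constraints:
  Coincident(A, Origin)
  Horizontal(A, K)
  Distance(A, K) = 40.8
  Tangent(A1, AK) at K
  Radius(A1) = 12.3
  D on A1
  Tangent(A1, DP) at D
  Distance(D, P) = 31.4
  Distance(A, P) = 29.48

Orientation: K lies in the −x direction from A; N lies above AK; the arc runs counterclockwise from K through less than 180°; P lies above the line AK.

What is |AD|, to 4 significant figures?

31.90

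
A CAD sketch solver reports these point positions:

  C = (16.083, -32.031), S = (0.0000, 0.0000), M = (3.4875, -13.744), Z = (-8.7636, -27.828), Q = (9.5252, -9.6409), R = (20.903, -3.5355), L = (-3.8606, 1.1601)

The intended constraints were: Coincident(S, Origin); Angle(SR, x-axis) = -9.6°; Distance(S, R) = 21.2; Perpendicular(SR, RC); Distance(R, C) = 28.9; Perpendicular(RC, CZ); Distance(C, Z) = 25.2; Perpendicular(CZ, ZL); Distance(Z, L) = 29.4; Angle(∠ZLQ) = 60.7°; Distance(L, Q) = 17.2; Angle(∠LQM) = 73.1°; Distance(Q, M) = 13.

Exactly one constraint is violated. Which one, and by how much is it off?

Distance(Q, M) = 13 — off by 5.70.

S = (0.00, 0.00) ✓; SR at -9.600° ✓; |SR| = 21.20 ✓; ∠(SR, RC) = 90.00° ✓; |RC| = 28.90 ✓; ∠(RC, CZ) = 90.00° ✓; |CZ| = 25.20 ✓; ∠(CZ, ZL) = 90.00° ✓; |ZL| = 29.40 ✓; ∠ZLQ = 60.70° ✓; |LQ| = 17.20 ✓; ∠LQM = 73.10° ✓; |QM| = 7.300 ✗.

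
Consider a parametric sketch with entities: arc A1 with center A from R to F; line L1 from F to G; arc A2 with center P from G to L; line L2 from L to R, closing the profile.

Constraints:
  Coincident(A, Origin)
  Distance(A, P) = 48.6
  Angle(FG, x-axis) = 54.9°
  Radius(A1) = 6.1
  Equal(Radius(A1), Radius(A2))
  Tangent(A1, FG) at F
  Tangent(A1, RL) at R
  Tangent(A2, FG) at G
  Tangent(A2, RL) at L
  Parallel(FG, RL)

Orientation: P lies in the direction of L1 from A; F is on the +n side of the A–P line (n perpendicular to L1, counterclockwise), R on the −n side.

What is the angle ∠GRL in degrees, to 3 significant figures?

14.1°

The slot axis is L1's direction at 54.9°, so u = (cos 54.9°, sin 54.9°) = (0.575, 0.818) and n = (−sin 54.9°, cos 54.9°) = (-0.818, 0.575). A is at the origin and P lies 48.6 along u from A, so P = 48.6·u = (27.9, 39.8). Tangency of A1 to both parallel lines with radius 6.1 puts F and R at A ± 6.1·n: F = (-4.99, 3.51), R = (4.99, -3.51). Equal radii place G and L the same way about P: G = P + 6.1·n = (23.0, 43.3), L = P − 6.1·n = (32.9, 36.3). Then cos ∠GRL = RG·RL / (|RG||RL|), giving 14.1°.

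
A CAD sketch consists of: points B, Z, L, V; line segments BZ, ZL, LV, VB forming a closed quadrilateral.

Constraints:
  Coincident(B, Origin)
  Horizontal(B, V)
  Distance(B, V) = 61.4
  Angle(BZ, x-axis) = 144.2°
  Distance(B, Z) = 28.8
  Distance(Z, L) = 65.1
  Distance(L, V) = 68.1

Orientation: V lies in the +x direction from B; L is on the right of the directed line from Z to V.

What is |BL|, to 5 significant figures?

41.381

Checks: |ZL| = 65.10 ✓; |LV| = 68.10 ✓.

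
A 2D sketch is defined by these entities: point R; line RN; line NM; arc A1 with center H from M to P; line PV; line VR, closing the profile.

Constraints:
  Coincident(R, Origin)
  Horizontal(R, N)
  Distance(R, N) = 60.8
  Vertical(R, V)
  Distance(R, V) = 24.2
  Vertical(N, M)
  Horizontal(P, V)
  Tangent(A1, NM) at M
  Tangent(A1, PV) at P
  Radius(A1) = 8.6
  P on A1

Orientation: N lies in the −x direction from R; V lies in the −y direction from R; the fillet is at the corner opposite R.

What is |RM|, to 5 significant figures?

62.769

R is at the origin; R and N share the same y with |RN| = 60.8 and N on the −x side, so N = (-60.800, 0.0000). R and V share the same x with |RV| = 24.2 and V on the −y side, so V = (0.0000, -24.200). The virtual corner opposite R is at (-60.800, -24.200). Tangency of A1 to NM means the radius HM is perpendicular to NM and since A1 is tangent to PV there, HP ⟂ PV, with radius 8.6, so the center H sits 8.6 in from both sides at H = (-52.200, -15.600). That places the tangent points at M = (-60.800, -15.600) on NM and P = (-52.200, -24.200) on PV. Then |RM| = |M − R| = 62.769.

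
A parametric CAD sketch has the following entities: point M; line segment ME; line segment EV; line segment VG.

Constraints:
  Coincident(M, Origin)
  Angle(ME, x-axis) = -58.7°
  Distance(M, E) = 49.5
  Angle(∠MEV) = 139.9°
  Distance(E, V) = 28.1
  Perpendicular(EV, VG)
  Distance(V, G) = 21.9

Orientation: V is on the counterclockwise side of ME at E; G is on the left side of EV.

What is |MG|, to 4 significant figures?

66.71

M is at the origin; ME runs at -58.7° with length 49.5, so E = 49.5·(cos -58.7°, sin -58.7°) = (25.72, -42.30). ∠MEV = 139.9°, so EV runs at -58.7° + (180° − 139.9°) = -18.60° from the x-axis; with |EV| = 28.1, V = E + 28.1·(cos -18.60°, sin -18.60°) = (52.35, -51.26). The perpendicularity gives VG at right angles to EV; with |VG| = 21.9 on the left of EV, G = V + 21.9·(0.3190, 0.9478) = (59.33, -30.50). Then |MG| = |G − M| = 66.71.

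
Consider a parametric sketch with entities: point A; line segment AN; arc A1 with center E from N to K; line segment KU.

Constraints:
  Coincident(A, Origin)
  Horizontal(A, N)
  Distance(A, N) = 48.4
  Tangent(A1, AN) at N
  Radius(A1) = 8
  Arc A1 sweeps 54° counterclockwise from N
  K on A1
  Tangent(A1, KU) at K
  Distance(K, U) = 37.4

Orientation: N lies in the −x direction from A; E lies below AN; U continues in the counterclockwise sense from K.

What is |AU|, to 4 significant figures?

83.86

A is at the origin; AN is horizontal with |AN| = 48.4 and N on the −x side, so N = (-48.40, 0.000). Since A1 is tangent to AN there, EN ⟂ AN, so E = N + (0, -8) = (-48.40, -8.000). On A1, N sits at bearing 90° from E; a 54° counterclockwise sweep puts K at bearing 144°, so K = E + 8.0·(cos 144°, sin 144°) = (-54.87, -3.298). Since A1 is tangent to KU there, EK ⟂ KU, so KU runs along (−sin 144°, cos 144°); with |KU| = 37.4, U = (-76.86, -33.55). Then |AU| = |U − A| = 83.86.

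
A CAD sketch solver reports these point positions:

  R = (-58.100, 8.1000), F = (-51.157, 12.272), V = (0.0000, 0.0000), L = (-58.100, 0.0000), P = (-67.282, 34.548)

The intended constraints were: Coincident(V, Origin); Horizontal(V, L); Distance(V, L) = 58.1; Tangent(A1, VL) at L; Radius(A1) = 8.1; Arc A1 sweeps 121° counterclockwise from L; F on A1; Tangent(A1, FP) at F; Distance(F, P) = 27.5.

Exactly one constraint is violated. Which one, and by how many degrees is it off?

Tangent(A1, FP) at F — off by 4.90°.

V = (0.00, 0.00) ✓; V.y = 0.00, L.y = 0.00 ✓; |VL| = 58.10 ✓; ∠(RL, LV) = 90.00° ✓; |RL| = 8.100 ✓; bearing(R→F) − bearing(R→L) = 121.0° ✓; |RF| = 8.100 ✓; ∠(RF, FP) = 85.10° ✗; |FP| = 27.50 ✓.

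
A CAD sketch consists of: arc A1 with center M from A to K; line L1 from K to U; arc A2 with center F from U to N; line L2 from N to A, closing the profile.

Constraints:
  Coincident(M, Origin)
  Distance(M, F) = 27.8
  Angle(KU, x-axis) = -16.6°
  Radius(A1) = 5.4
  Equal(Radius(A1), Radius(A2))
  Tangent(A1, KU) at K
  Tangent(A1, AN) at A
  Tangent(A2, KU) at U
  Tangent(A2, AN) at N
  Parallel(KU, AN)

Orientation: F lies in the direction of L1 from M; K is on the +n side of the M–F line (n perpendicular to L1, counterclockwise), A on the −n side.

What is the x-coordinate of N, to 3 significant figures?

25.1

Tangency of A1 to both parallel lines with radius 5.4 puts K and A at M ± 5.4·n: K = (1.54, 5.17), A = (-1.54, -5.17). Equal radii place U and N the same way about F: U = F + 5.4·n = (28.2, -2.77), N = F − 5.4·n = (25.1, -13.1). So N.x = 25.1.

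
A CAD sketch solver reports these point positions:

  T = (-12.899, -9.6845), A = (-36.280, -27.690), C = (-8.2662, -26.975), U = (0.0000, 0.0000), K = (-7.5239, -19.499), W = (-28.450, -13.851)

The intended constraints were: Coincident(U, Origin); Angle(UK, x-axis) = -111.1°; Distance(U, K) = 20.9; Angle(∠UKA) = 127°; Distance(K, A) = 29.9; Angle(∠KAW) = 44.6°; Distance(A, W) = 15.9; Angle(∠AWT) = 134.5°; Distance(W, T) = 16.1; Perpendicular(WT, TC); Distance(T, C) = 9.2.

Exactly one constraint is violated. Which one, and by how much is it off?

Distance(T, C) = 9.2 — off by 8.70.

U = (0.00, 0.00) ✓; UK at -111.1° ✓; |UK| = 20.90 ✓; ∠UKA = 127.0° ✓; |KA| = 29.90 ✓; ∠KAW = 44.60° ✓; |AW| = 15.90 ✓; ∠AWT = 134.5° ✓; |WT| = 16.10 ✓; ∠(WT, TC) = 90.00° ✓; |TC| = 17.90 ✗.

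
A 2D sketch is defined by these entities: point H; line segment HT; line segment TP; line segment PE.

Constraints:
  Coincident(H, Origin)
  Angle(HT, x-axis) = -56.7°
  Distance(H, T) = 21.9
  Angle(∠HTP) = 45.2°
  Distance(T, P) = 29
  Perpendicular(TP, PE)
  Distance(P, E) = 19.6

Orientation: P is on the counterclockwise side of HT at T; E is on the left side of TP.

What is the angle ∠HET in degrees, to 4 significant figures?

17.39°

H is at the origin; HT runs at -56.7° with length 21.9, so T = 21.9·(cos -56.7°, sin -56.7°) = (12.02, -18.30). ∠HTP = 45.2°, so TP runs at -56.7° + (180° − 45.2°) = 78.10° from the x-axis; with |TP| = 29.0, P = T + 29.0·(cos 78.10°, sin 78.10°) = (18.00, 10.07). The perpendicularity gives PE at right angles to TP; with |PE| = 19.6 on the left of TP, E = P + 19.6·(-0.9785, 0.2062) = (-1.175, 14.11). Then cos ∠HET = EH·ET / (|EH||ET|), giving 17.39°.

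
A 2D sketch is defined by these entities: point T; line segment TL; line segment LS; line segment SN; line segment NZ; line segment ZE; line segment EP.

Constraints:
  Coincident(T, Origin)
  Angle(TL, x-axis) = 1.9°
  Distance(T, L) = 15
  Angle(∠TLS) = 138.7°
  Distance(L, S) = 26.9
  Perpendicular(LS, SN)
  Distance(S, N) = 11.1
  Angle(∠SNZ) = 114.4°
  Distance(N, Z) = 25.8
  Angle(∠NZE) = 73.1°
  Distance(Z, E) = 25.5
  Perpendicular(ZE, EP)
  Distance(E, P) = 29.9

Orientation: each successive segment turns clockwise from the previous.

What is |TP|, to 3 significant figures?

44.5

T is at the origin; TL runs at 1.9° with length 15.0, so L = (15.0, 0.497). ∠TLS = 138.7° gives LS at -39.4° from the x-axis; with |LS| = 26.9, S = (35.8, -16.6). LS ⟂ SN, so SN runs at -129°; with |SN| = 11.1, N = (28.7, -25.2). ∠SNZ = 114.4° gives NZ at 165° from the x-axis; with |NZ| = 25.8, Z = (3.81, -18.5). ∠NZE = 73.1° gives ZE at 58.1° from the x-axis; with |ZE| = 25.5, E = (17.3, 3.17). ZE ⟂ EP, so EP runs at -31.9°; with |EP| = 29.9, P = (42.7, -12.6). Then |TP| = |P − T| = 44.5.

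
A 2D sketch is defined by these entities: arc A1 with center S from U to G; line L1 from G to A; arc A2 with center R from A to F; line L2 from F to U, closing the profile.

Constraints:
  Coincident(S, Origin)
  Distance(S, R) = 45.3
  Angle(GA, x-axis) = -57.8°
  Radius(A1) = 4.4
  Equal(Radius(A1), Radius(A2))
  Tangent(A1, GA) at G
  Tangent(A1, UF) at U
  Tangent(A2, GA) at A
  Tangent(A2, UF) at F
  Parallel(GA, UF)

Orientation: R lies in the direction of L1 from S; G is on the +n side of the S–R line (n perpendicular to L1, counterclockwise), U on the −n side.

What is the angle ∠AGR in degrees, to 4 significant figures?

5.548°

Tangency of A1 to both parallel lines with radius 4.4 puts G and U at S ± 4.4·n: G = (3.723, 2.345), U = (-3.723, -2.345). Equal radii place A and F the same way about R: A = R + 4.4·n = (27.86, -35.99), F = R − 4.4·n = (20.42, -40.68). Then cos ∠AGR = GA·GR / (|GA||GR|), giving 5.548°.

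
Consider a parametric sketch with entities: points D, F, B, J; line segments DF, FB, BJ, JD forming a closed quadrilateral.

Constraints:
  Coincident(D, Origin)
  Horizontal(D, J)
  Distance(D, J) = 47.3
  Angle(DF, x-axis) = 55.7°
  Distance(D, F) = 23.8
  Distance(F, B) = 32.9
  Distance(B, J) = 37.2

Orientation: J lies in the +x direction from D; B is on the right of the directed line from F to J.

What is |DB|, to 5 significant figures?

18.220

D is at the origin; DJ is horizontal with |DJ| = 47.3 and J in +x, so J = (47.3, 0). DF runs at 55.7° with |DF| = 23.8, so F = (13.412, 19.661). B is determined by |FB| = 32.9 and |BJ| = 37.2 together: it lies at the intersection of circle(F, 32.9) and circle(J, 37.2). With |FJ| = 39.179, the foot of the radical line on FJ is 15.742 from F and the perpendicular offset is √(32.9² − 15.742²) = 28.889. Taking the right-of-FJ solution: B = (12.531, -13.227).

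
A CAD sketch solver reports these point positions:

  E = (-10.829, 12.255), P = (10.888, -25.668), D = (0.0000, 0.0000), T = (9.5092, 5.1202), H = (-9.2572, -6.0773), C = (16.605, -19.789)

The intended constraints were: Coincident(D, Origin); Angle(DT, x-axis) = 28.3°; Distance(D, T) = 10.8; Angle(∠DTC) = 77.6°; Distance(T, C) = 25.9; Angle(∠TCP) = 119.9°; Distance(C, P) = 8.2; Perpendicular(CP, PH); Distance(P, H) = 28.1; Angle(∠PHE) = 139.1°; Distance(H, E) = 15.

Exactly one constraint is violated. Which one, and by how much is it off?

Distance(H, E) = 15 — off by 3.40.

D = (0.00, 0.00) ✓; DT at 28.30° ✓; |DT| = 10.80 ✓; ∠DTC = 77.60° ✓; |TC| = 25.90 ✓; ∠TCP = 119.9° ✓; |CP| = 8.200 ✓; ∠(CP, PH) = 90.00° ✓; |PH| = 28.10 ✓; ∠PHE = 139.1° ✓; |HE| = 18.40 ✗.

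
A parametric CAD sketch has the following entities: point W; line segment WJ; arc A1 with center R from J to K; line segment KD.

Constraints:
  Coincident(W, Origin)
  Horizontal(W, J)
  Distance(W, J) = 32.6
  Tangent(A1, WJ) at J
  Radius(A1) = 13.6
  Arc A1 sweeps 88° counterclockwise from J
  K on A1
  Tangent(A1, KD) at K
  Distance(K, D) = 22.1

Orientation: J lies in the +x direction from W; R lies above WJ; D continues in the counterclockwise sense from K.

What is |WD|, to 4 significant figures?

58.70

W is at the origin; WJ is horizontal with |WJ| = 32.6 and J on the +x side, so J = (32.60, 0.000). The tangent condition forces RJ to be normal to WJ, so R = J + (0, 13.6) = (32.60, 13.60). On A1, J sits at bearing -90° from R; an 88° counterclockwise sweep puts K at bearing -2°, so K = R + 13.6·(cos -2°, sin -2°) = (46.19, 13.13). Tangency of A1 to KD means the radius RK is perpendicular to KD, so KD runs along (−sin -2°, cos -2°); with |KD| = 22.1, D = (46.96, 35.21). Then |WD| = |D − W| = 58.70.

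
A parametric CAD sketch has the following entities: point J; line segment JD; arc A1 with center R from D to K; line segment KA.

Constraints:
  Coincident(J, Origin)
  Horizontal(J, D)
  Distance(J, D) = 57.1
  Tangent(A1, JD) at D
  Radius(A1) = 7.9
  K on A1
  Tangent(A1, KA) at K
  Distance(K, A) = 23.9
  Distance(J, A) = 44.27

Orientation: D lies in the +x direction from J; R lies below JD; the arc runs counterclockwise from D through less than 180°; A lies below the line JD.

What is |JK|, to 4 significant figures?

50.61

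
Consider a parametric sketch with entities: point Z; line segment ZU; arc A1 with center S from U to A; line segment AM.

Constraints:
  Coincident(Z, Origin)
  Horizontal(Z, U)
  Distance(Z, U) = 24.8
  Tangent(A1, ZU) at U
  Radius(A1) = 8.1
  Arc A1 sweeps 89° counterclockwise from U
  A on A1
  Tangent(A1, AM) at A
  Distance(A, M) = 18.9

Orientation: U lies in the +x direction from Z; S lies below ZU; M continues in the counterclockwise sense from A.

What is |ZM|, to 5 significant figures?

31.452

On A1, U sits at bearing 90° from S; an 89° counterclockwise sweep puts A at bearing 179°, so A = S + 8.1·(cos 179°, sin 179°) = (16.701, -7.9586). Since A1 is tangent to AM there, SA ⟂ AM, so AM runs along (−sin 179°, cos 179°); with |AM| = 18.9, M = (16.371, -26.856). Then |ZM| = |M − Z| = 31.452.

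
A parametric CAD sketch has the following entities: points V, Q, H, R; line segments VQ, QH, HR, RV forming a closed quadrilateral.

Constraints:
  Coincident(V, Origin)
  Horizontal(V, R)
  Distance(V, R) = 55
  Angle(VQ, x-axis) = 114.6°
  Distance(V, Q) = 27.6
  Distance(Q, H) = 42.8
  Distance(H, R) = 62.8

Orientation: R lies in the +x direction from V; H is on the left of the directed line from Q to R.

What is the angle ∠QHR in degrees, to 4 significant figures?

82.25°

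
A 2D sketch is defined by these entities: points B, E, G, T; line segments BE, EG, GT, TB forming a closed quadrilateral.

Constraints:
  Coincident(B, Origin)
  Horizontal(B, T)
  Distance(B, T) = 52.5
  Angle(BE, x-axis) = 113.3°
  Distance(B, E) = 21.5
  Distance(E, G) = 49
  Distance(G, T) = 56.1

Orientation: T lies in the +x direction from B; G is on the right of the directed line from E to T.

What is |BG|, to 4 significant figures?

27.95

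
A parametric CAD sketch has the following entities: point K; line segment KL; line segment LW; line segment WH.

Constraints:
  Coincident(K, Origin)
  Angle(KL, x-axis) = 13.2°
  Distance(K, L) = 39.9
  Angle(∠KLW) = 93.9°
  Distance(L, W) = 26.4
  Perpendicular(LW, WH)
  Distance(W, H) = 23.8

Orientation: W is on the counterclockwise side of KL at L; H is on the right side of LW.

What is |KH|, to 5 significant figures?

69.954

K is at the origin; KL runs at 13.2° with length 39.9, so L = 39.9·(cos 13.2°, sin 13.2°) = (38.846, 9.1112). ∠KLW = 93.9°, so LW runs at 13.2° + (180° − 93.9°) = 99.300° from the x-axis; with |LW| = 26.4, W = L + 26.4·(cos 99.300°, sin 99.300°) = (34.579, 35.164). LW ⟂ WH; with |WH| = 23.8 on the right of LW, H = W + 23.8·(0.98686, 0.16160) = (58.067, 39.010). Then |KH| = |H − K| = 69.954.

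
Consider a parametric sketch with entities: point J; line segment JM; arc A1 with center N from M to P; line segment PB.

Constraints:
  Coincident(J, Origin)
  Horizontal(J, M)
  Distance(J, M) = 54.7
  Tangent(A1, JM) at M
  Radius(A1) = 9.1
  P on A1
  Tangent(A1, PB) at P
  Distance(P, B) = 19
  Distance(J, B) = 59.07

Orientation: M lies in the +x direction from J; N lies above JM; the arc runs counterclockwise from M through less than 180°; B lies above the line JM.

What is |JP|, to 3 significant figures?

63.7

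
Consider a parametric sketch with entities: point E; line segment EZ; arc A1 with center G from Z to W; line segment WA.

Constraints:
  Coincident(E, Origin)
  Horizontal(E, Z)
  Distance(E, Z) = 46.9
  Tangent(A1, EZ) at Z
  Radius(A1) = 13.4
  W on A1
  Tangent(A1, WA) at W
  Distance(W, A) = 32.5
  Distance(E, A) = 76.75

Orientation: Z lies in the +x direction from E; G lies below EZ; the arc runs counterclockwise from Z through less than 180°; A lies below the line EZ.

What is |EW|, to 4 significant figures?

44.56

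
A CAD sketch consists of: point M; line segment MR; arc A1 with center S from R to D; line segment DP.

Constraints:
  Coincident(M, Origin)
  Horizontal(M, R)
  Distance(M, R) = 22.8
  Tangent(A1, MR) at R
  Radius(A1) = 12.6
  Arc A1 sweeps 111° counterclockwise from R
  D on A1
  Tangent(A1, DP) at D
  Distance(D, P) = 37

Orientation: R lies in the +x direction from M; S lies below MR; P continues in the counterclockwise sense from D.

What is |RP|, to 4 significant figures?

51.68

On A1, R sits at bearing 90° from S; a 111° counterclockwise sweep puts D at bearing 201°, so D = S + 12.6·(cos 201°, sin 201°) = (11.04, -17.12). Since A1 is tangent to DP there, SD ⟂ DP, so DP runs along (−sin 201°, cos 201°); with |DP| = 37.0, P = (24.30, -51.66). Then |RP| = |P − R| = 51.68.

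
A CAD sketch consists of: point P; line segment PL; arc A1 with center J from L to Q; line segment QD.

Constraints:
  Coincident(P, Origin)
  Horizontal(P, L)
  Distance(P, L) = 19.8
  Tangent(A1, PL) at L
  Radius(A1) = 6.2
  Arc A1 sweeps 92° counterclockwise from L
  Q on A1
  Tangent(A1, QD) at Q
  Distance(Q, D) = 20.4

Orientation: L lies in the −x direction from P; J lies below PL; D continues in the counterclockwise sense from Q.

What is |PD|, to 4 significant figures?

36.85

P is at the origin; P and L share the same y with |PL| = 19.8 and L on the −x side, so L = (-19.80, 0.000). Tangency of A1 to PL means the radius JL is perpendicular to PL, so J = L + (0, -6.2) = (-19.80, -6.200). On A1, L sits at bearing 90° from J; a 92° counterclockwise sweep puts Q at bearing 182°, so Q = J + 6.2·(cos 182°, sin 182°) = (-26.00, -6.416). Since A1 is tangent to QD there, JQ ⟂ QD, so QD runs along (−sin 182°, cos 182°); with |QD| = 20.4, D = (-25.28, -26.80). Then |PD| = |D − P| = 36.85.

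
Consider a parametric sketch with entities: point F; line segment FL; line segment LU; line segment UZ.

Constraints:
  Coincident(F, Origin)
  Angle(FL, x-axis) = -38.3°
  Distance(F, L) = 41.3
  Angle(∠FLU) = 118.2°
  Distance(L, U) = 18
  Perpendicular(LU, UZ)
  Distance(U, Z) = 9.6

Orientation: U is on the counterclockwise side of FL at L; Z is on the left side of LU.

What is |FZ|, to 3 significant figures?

46.1

F is at the origin; FL runs at -38.3° with length 41.3, so L = 41.3·(cos -38.3°, sin -38.3°) = (32.4, -25.6). ∠FLU = 118.2°, so LU runs at -38.3° + (180° − 118.2°) = 23.5° from the x-axis; with |LU| = 18.0, U = L + 18.0·(cos 23.5°, sin 23.5°) = (48.9, -18.4). The perpendicularity gives UZ at right angles to LU; with |UZ| = 9.6 on the left of LU, Z = U + 9.6·(-0.399, 0.917) = (45.1, -9.62). Then |FZ| = |Z − F| = 46.1.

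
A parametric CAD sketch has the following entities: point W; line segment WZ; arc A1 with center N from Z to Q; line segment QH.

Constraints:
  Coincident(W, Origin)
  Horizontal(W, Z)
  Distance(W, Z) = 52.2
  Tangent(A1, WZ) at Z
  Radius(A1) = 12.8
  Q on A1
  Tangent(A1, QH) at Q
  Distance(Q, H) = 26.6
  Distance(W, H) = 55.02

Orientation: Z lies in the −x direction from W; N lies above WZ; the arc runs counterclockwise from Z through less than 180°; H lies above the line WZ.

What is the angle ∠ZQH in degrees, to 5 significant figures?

135.72°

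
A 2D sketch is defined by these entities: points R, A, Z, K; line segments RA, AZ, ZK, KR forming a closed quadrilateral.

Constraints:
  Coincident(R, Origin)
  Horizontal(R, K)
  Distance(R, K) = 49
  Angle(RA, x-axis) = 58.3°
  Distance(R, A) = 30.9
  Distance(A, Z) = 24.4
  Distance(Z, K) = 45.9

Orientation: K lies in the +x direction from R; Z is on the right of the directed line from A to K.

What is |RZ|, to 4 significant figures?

6.500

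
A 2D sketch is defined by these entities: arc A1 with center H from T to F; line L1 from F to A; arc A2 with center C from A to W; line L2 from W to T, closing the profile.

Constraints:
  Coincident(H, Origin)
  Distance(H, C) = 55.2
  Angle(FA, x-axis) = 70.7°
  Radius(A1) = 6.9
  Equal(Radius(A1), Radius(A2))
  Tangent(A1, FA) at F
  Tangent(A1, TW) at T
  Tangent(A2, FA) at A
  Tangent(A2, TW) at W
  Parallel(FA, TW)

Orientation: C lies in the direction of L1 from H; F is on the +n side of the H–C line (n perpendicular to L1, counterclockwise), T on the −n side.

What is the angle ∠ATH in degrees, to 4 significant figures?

75.96°

The slot axis is L1's direction at 70.7°, so u = (cos 70.7°, sin 70.7°) = (0.3305, 0.9438) and n = (−sin 70.7°, cos 70.7°) = (-0.9438, 0.3305). H is at the origin and C lies 55.2 along u from H, so C = 55.2·u = (18.24, 52.10). Tangency of A1 to both parallel lines with radius 6.9 puts F and T at H ± 6.9·n: F = (-6.512, 2.281), T = (6.512, -2.281). Equal radii place A and W the same way about C: A = C + 6.9·n = (11.73, 54.38), W = C − 6.9·n = (24.76, 49.82). Then cos ∠ATH = TA·TH / (|TA||TH|), giving 75.96°.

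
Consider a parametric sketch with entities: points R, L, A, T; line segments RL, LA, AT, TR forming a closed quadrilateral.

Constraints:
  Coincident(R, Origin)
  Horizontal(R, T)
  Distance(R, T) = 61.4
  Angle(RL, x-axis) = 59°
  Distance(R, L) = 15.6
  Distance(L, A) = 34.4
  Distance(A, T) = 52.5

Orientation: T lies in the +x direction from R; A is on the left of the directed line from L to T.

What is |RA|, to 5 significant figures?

49.948

Checks: RL at 59.00° ✓; |LA| = 34.40 ✓; |AT| = 52.50 ✓.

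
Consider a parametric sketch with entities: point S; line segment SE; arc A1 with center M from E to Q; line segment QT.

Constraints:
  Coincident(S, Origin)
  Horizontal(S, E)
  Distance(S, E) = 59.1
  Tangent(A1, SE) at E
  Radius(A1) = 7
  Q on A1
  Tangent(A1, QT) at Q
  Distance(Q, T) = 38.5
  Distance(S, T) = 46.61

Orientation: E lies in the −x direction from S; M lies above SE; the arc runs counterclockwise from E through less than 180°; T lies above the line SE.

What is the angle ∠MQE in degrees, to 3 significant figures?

62.5°

Checks: ∠(ME, ES) = 90.00° ✓; |MQ| = 7.000 ✓; ∠(MQ, QT) = 90.00° ✓; |QT| = 38.50 ✓; |ST| = 46.61 ✓.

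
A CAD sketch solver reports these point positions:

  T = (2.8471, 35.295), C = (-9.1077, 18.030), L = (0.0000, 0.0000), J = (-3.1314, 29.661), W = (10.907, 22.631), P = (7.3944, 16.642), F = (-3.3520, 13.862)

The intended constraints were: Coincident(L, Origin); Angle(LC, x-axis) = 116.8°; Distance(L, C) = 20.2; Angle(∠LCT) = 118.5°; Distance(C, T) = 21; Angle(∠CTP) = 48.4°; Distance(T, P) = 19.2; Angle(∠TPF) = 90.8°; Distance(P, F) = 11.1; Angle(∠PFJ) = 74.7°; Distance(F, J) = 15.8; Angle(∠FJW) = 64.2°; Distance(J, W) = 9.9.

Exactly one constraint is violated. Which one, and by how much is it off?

Distance(J, W) = 9.9 — off by 5.80.

L = (0.00, 0.00) ✓; LC at 116.8° ✓; |LC| = 20.20 ✓; ∠LCT = 118.5° ✓; |CT| = 21.00 ✓; ∠CTP = 48.40° ✓; |TP| = 19.20 ✓; ∠TPF = 90.80° ✓; |PF| = 11.10 ✓; ∠PFJ = 74.70° ✓; |FJ| = 15.80 ✓; ∠FJW = 64.20° ✓; |JW| = 15.70 ✗.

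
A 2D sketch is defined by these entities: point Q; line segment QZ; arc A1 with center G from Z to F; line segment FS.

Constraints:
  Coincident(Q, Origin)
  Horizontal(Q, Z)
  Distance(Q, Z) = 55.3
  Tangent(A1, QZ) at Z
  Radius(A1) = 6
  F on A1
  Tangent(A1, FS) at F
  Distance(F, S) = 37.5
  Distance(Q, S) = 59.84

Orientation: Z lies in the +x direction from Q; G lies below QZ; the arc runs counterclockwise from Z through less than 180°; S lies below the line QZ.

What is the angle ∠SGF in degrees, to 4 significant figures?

80.91°

Q is at the origin; QZ is horizontal with |QZ| = 55.3 and Z on the +x side, so Z = (55.30, 0.000). Since A1 is tangent to QZ there, GZ ⟂ QZ, so G = Z + (0, -6) = (55.30, -6.000). Since GF ⟂ FS (tangency), |GS| = √(6.0² + 37.5²) = 37.98 regardless of where F sits on A1. So S lies on both circle(Q, 59.84) and circle(G, 37.98); the below-QZ intersection is S = (42.77, -41.85). F is the foot of the tangent from S: F = (49.39, -4.940).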